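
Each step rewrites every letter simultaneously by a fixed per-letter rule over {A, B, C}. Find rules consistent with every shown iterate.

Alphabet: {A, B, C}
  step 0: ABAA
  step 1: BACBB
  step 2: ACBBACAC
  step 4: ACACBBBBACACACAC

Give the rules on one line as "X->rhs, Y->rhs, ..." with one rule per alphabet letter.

  step 1 ⇒ step 2: BACBB ⇒ AC·B·B·AC·AC
    A ↦ B
    B ↦ AC
    C ↦ B

A->B, B->AC, C->B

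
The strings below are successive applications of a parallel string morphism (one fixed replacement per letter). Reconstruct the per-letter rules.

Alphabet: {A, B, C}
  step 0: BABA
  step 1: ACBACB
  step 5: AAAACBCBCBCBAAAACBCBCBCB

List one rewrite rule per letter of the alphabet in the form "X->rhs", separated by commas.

  step 0 ⇒ step 1: BABA ⇒ A·CB·A·CB
    A ↦ CB
    B ↦ A
    C ↦ A  (constrained at step 1)

A->CB, B->A, C->A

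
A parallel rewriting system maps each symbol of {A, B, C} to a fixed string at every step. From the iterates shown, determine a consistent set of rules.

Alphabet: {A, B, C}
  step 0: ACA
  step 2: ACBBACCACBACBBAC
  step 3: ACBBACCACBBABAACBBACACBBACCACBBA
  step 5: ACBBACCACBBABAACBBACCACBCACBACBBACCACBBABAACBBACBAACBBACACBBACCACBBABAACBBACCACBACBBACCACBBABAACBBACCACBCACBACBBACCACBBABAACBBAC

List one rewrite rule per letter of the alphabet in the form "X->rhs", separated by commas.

A->ACB, B->C, C->BA

  step 2 ⇒ step 3: ACBBACCACBACBBAC ⇒ ACB·BA·C·C·ACB·BA·BA·ACB·BA·C·ACB·BA·C·C·ACB·BA
    A ↦ ACB
    B ↦ C
    C ↦ BA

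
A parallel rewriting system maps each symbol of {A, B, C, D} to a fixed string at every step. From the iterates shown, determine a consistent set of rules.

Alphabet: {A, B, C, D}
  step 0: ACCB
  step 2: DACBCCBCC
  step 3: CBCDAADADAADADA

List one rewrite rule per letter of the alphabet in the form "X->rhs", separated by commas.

A->C, B->A, C->DA, D->CB

  step 2 ⇒ step 3: DACBCCBCC ⇒ CB·C·DA·A·DA·DA·A·DA·DA
    A ↦ C
    B ↦ A
    C ↦ DA
    D ↦ CB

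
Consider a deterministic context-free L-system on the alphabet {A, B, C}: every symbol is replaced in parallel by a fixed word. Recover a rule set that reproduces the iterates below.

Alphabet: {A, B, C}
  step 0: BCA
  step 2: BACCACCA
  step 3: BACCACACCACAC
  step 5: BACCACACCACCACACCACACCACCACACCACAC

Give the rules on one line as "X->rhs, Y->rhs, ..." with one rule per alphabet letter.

  step 2 ⇒ step 3: BACCACCA ⇒ BA·C·CA·CA·C·CA·CA·C
    A ↦ C
    B ↦ BA
    C ↦ CA

A->C, B->BA, C->CA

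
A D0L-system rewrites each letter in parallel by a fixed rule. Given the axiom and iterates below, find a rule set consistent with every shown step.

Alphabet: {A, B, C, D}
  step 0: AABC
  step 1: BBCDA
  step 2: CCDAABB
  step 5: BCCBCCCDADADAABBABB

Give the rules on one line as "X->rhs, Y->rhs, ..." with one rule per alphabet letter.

A->B, B->C, C->DA, D->AB

  step 1 ⇒ step 2: BBCDA ⇒ C·C·DA·AB·B
    A ↦ B
    B ↦ C
    C ↦ DA
    D ↦ AB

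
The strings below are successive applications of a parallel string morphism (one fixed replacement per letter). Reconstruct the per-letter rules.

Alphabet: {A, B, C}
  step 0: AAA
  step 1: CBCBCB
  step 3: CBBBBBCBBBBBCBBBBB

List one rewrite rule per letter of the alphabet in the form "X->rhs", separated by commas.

A->CB, B->BB, C->A

  step 0 ⇒ step 1: AAA ⇒ CB·CB·CB
    A ↦ CB
    B ↦ BB  (constrained at step 1)
    C ↦ A  (constrained at step 1)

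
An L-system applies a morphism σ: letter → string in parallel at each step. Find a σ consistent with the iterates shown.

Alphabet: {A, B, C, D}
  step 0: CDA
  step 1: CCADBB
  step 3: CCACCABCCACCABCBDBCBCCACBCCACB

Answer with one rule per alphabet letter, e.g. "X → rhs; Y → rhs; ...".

  step 0 ⇒ step 1: CDA ⇒ CCA·DB·B
    A ↦ B
    C ↦ CCA
    D ↦ DB
    B ↦ CB  (constrained at step 1)

A->B, B->CB, C->CCA, D->DB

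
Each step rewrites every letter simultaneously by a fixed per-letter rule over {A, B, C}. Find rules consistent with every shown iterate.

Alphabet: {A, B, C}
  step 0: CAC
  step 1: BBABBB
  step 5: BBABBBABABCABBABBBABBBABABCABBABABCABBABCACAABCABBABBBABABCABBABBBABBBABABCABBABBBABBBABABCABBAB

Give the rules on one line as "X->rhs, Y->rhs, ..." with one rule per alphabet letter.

  step 0 ⇒ step 1: CAC ⇒ BB·AB·BB
    A ↦ AB
    C ↦ BB
    B ↦ CA  (constrained at step 1)

A->AB, B->CA, C->BB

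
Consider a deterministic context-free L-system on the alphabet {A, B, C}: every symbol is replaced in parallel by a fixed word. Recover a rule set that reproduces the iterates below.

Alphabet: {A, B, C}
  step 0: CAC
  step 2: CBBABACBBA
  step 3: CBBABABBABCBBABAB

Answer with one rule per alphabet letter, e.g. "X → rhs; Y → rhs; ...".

A->B, B->BA, C->CB

  step 2 ⇒ step 3: CBBABACBBA ⇒ CB·BA·BA·B·BA·B·CB·BA·BA·B
    A ↦ B
    B ↦ BA
    C ↦ CB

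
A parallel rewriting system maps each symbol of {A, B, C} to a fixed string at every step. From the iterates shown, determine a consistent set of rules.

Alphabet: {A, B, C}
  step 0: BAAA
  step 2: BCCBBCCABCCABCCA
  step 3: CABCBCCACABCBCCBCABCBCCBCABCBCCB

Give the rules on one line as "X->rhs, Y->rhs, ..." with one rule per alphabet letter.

  step 2 ⇒ step 3: BCCBBCCABCCABCCA ⇒ CA·BC·BC·CA·CA·BC·BC·CB·CA·BC·BC·CB·CA·BC·BC·CB
    A ↦ CB
    B ↦ CA
    C ↦ BC

A->CB, B->CA, C->BC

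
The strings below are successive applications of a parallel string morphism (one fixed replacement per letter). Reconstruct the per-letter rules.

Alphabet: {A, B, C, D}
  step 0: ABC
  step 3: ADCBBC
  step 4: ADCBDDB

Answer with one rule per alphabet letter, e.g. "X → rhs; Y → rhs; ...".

  step 3 ⇒ step 4: ADCBBC ⇒ AD·C·B·D·D·B
    A ↦ AD
    B ↦ D
    C ↦ B
    D ↦ C

A->AD, B->D, C->B, D->C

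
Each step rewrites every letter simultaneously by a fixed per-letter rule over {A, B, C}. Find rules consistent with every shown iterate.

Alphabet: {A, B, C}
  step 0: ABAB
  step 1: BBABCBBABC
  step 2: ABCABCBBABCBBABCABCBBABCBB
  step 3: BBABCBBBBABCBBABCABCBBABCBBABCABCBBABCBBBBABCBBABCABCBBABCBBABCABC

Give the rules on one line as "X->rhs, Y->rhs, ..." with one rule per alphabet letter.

A->BB, B->ABC, C->BB

  step 2 ⇒ step 3: ABCABCBBABCBBABCABCBBABCBB ⇒ BB·ABC·BB·BB·ABC·BB·ABC·ABC·BB·ABC·BB·ABC·ABC·BB·ABC·BB·BB·ABC·BB·ABC·ABC·BB·ABC·BB·ABC·ABC
    A ↦ BB
    B ↦ ABC
    C ↦ BB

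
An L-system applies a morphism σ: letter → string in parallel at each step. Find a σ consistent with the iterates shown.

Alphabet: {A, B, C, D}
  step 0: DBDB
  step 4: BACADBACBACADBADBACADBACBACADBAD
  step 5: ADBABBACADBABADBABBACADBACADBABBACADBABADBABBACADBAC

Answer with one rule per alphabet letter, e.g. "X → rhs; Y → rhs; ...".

A->B, B->AD, C->AB, D->AC

  step 4 ⇒ step 5: BACADBACBACADBADBACADBACBACADBAD ⇒ AD·B·AB·B·AC·AD·B·AB·AD·B·AB·B·AC·AD·B·AC·AD·B·AB·B·AC·AD·B·AB·AD·B·AB·B·AC·AD·B·AC
    A ↦ B
    B ↦ AD
    C ↦ AB
    D ↦ AC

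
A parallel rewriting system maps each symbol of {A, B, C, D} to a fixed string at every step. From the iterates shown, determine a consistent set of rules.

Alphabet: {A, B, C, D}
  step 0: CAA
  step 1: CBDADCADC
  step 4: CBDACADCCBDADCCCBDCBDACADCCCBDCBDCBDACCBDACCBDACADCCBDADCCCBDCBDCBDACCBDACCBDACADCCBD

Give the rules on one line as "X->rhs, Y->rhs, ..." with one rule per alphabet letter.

A->ADC, B->A, C->CBD, D->C

  step 0 ⇒ step 1: CAA ⇒ CBD·ADC·ADC
    A ↦ ADC
    C ↦ CBD
    B ↦ A  (constrained at step 1)
    D ↦ C  (constrained at step 1)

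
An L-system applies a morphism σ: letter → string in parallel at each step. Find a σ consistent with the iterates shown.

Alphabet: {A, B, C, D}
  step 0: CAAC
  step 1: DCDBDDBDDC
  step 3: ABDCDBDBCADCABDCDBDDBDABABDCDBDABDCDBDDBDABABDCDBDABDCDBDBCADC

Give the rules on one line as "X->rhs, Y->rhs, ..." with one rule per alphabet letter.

  step 0 ⇒ step 1: CAAC ⇒ DC·DBD·DBD·DC
    A ↦ DBD
    C ↦ DC
    B ↦ AB  (constrained at step 1)
    D ↦ BCA  (constrained at step 1)

A->DBD, B->AB, C->DC, D->BCA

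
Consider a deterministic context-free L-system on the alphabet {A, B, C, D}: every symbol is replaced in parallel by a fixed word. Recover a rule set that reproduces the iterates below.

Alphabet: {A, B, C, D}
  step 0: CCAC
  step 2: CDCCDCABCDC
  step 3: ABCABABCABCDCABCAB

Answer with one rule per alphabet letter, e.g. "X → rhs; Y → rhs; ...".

  step 2 ⇒ step 3: CDCCDCABCDC ⇒ AB·C·AB·AB·C·AB·C·DC·AB·C·AB
    A ↦ C
    B ↦ DC
    C ↦ AB
    D ↦ C

A->C, B->DC, C->AB, D->C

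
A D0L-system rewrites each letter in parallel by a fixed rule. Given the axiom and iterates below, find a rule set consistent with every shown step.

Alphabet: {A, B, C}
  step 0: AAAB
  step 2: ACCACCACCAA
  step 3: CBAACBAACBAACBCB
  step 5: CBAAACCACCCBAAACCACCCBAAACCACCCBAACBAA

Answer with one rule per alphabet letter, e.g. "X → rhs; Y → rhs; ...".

  step 2 ⇒ step 3: ACCACCACCAA ⇒ CB·A·A·CB·A·A·CB·A·A·CB·CB
    A ↦ CB
    C ↦ A
    B ↦ CC  (constrained at step 0)

A->CB, B->CC, C->A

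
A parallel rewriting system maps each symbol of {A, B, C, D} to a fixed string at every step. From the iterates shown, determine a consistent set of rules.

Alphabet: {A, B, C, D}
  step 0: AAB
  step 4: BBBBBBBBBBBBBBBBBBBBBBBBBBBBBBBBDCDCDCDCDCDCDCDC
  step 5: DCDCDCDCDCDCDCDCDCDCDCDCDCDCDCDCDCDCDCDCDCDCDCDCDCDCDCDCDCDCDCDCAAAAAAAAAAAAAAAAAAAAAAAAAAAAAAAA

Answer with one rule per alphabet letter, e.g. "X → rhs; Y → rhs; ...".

  step 4 ⇒ step 5: BBBBBBBBBBBBBBBBBBBBBBBBBBBBBBBBDCDCDCDCDCDCDCDC ⇒ DC·DC·DC·DC·DC·DC·DC·DC·DC·DC·DC·DC·DC·DC·DC·DC·DC·DC·DC·DC·DC·DC·DC·DC·DC·DC·DC·DC·DC·DC·DC·DC·AA·AA·AA·AA·AA·AA·AA·AA·AA·AA·AA·AA·AA·AA·AA·AA
    B ↦ DC
    C ↦ AA
    D ↦ AA
    A ↦ BB  (constrained at step 0)

A->BB, B->DC, C->AA, D->AA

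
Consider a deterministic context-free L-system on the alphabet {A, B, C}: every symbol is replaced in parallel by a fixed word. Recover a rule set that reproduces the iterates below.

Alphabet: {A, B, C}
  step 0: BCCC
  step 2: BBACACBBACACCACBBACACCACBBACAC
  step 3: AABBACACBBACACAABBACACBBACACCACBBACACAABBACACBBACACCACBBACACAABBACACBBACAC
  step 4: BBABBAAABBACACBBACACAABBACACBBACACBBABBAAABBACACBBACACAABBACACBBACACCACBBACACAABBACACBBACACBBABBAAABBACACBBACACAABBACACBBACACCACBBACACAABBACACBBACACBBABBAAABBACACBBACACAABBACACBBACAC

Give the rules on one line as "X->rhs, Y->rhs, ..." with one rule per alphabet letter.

A->BBA, B->A, C->CAC

  step 3 ⇒ step 4: AABBACACBBACACAABBACACBBACACCACBBACACAABBACACBBACACCACBBACACAABBACACBBACAC ⇒ BBA·BBA·A·A·BBA·CAC·BBA·CAC·A·A·BBA·CAC·BBA·CAC·BBA·BBA·A·A·BBA·CAC·BBA·CAC·A·A·BBA·CAC·BBA·CAC·CAC·BBA·CAC·A·A·BBA·CAC·BBA·CAC·BBA·BBA·A·A·BBA·CAC·BBA·CAC·A·A·BBA·CAC·BBA·CAC·CAC·BBA·CAC·A·A·BBA·CAC·BBA·CAC·BBA·BBA·A·A·BBA·CAC·BBA·CAC·A·A·BBA·CAC·BBA·CAC
    A ↦ BBA
    B ↦ A
    C ↦ CAC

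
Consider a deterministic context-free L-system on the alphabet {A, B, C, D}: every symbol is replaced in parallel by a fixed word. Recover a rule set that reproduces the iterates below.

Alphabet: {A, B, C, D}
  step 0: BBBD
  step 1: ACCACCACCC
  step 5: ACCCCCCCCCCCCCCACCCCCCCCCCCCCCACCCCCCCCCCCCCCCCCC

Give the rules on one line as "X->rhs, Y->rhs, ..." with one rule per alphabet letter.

  step 0 ⇒ step 1: BBBD ⇒ ACC·ACC·ACC·C
    B ↦ ACC
    D ↦ C
    A ↦ B  (constrained at step 1)
    C ↦ DD  (constrained at step 1)

A->B, B->ACC, C->DD, D->C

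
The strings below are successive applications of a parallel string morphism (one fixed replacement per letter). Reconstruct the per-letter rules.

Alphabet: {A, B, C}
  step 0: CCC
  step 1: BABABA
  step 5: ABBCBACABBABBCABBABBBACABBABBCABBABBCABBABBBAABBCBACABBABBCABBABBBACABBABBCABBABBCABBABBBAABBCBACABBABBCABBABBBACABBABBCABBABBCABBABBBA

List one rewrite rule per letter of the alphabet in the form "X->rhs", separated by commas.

A->C, B->ABB, C->BA

  step 0 ⇒ step 1: CCC ⇒ BA·BA·BA
    C ↦ BA
    A ↦ C  (constrained at step 1)
    B ↦ ABB  (constrained at step 1)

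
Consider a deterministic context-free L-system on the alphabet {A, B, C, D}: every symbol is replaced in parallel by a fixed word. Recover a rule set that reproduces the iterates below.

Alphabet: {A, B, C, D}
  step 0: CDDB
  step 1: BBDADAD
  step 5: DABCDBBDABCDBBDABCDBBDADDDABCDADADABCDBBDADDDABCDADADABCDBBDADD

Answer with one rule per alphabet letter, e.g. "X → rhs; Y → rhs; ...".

  step 0 ⇒ step 1: CDDB ⇒ BB·DA·DA·D
    B ↦ D
    C ↦ BB
    D ↦ DA
    A ↦ BC  (constrained at step 1)

A->BC, B->D, C->BB, D->DA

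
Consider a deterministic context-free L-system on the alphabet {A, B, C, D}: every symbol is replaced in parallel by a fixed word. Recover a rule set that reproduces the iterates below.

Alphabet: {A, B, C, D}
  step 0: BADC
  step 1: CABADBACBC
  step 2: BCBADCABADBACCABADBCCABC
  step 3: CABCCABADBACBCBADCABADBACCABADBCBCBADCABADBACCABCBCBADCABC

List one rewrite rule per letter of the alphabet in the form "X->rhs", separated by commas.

  step 2 ⇒ step 3: BCBADCABADBACCABADBCCABC ⇒ CA·BC·CA·BAD·BAC·BC·BAD·CA·BAD·BAC·CA·BAD·BC·BC·BAD·CA·BAD·BAC·CA·BC·BC·BAD·CA·BC
    A ↦ BAD
    B ↦ CA
    C ↦ BC
    D ↦ BAC

A->BAD, B->CA, C->BC, D->BAC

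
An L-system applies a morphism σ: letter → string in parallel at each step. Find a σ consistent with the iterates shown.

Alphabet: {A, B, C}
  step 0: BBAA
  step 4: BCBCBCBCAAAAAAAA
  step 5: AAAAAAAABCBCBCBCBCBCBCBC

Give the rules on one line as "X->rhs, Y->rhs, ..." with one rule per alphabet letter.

A->BC, B->A, C->A

  step 4 ⇒ step 5: BCBCBCBCAAAAAAAA ⇒ A·A·A·A·A·A·A·A·BC·BC·BC·BC·BC·BC·BC·BC
    A ↦ BC
    B ↦ A
    C ↦ A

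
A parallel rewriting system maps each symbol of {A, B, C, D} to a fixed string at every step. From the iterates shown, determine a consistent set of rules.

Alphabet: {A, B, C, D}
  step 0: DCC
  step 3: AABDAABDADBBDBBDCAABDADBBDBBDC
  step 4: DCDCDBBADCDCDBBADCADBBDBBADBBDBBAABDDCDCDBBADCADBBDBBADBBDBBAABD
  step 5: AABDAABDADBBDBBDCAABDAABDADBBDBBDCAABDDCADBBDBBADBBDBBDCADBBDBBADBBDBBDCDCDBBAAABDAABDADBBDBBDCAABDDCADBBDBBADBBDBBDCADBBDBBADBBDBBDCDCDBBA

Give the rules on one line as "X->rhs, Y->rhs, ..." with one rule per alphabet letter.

A->DC, B->DBB, C->ABD, D->A

  step 4 ⇒ step 5: DCDCDBBADCDCDBBADCADBBDBBADBBDBBAABDDCDCDBBADCADBBDBBADBBDBBAABD ⇒ A·ABD·A·ABD·A·DBB·DBB·DC·A·ABD·A·ABD·A·DBB·DBB·DC·A·ABD·DC·A·DBB·DBB·A·DBB·DBB·DC·A·DBB·DBB·A·DBB·DBB·DC·DC·DBB·A·A·ABD·A·ABD·A·DBB·DBB·DC·A·ABD·DC·A·DBB·DBB·A·DBB·DBB·DC·A·DBB·DBB·A·DBB·DBB·DC·DC·DBB·A
    A ↦ DC
    B ↦ DBB
    C ↦ ABD
    D ↦ A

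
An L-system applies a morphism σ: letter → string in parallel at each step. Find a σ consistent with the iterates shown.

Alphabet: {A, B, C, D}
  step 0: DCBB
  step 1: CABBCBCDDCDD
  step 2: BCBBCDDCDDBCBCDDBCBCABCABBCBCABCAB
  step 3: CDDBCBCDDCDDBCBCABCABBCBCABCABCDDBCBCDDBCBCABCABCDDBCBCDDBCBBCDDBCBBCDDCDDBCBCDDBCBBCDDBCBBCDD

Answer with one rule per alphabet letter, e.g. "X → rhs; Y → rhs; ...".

A->B, B->CDD, C->BCB, D->CAB

  step 2 ⇒ step 3: BCBBCDDCDDBCBCDDBCBCABCABBCBCABCAB ⇒ CDD·BCB·CDD·CDD·BCB·CAB·CAB·BCB·CAB·CAB·CDD·BCB·CDD·BCB·CAB·CAB·CDD·BCB·CDD·BCB·B·CDD·BCB·B·CDD·CDD·BCB·CDD·BCB·B·CDD·BCB·B·CDD
    A ↦ B
    B ↦ CDD
    C ↦ BCB
    D ↦ CAB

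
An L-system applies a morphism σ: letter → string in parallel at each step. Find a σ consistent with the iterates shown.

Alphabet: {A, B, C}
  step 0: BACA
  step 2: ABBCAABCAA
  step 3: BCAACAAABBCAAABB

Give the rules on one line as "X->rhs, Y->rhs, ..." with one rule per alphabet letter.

  step 2 ⇒ step 3: ABBCAABCAA ⇒ B·CAA·CAA·A·B·B·CAA·A·B·B
    A ↦ B
    B ↦ CAA
    C ↦ A

A->B, B->CAA, C->A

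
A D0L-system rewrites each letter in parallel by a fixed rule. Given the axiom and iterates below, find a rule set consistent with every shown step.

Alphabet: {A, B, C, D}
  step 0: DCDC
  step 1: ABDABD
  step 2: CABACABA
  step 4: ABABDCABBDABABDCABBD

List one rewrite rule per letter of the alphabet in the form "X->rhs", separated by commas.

A->C, B->AB, C->BD, D->A

  step 1 ⇒ step 2: ABDABD ⇒ C·AB·A·C·AB·A
    A ↦ C
    B ↦ AB
    D ↦ A
  step 0 ⇒ step 1: DCDC ⇒ A·BD·A·BD
    C ↦ BD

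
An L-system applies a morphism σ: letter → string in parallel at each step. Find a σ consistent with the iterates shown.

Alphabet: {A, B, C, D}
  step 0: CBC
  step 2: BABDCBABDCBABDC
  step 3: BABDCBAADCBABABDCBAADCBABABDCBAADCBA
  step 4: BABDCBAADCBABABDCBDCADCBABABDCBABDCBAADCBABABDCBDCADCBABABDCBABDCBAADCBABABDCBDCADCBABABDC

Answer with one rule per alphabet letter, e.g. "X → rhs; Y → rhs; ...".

  step 3 ⇒ step 4: BABDCBAADCBABABDCBAADCBABABDCBAADCBA ⇒ BA·BDC·BA·ADC·BA·BA·BDC·BDC·ADC·BA·BA·BDC·BA·BDC·BA·ADC·BA·BA·BDC·BDC·ADC·BA·BA·BDC·BA·BDC·BA·ADC·BA·BA·BDC·BDC·ADC·BA·BA·BDC
    A ↦ BDC
    B ↦ BA
    C ↦ BA
    D ↦ ADC

A->BDC, B->BA, C->BA, D->ADC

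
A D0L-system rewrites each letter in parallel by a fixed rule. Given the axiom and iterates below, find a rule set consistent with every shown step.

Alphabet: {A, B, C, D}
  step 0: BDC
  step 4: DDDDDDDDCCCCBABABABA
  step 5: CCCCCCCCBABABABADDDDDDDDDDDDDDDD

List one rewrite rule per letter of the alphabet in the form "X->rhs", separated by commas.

A->DD, B->DD, C->BA, D->C

  step 4 ⇒ step 5: DDDDDDDDCCCCBABABABA ⇒ C·C·C·C·C·C·C·C·BA·BA·BA·BA·DD·DD·DD·DD·DD·DD·DD·DD
    A ↦ DD
    B ↦ DD
    C ↦ BA
    D ↦ C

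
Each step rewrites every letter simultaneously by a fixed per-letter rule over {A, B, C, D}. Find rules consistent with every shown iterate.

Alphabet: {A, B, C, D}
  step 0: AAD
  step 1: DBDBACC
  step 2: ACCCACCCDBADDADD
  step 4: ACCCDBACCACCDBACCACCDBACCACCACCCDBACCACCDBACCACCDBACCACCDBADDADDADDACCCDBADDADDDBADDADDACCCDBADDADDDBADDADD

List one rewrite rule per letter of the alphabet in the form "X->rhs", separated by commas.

A->DB, B->C, C->ADD, D->ACC

  step 1 ⇒ step 2: DBDBACC ⇒ ACC·C·ACC·C·DB·ADD·ADD
    A ↦ DB
    B ↦ C
    C ↦ ADD
    D ↦ ACC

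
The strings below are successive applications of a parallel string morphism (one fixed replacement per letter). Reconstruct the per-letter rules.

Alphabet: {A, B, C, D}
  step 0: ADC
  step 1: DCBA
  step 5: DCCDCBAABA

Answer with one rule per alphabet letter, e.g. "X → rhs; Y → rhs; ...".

A->DC, B->C, C->A, D->B

  step 0 ⇒ step 1: ADC ⇒ DC·B·A
    A ↦ DC
    C ↦ A
    D ↦ B
    B ↦ C  (constrained at step 1)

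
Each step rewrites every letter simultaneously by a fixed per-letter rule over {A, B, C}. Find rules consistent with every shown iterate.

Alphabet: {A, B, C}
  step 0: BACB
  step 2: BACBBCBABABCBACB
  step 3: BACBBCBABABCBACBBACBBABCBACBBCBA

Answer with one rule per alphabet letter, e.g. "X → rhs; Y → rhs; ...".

A->CB, B->BA, C->BC

  step 2 ⇒ step 3: BACBBCBABABCBACB ⇒ BA·CB·BC·BA·BA·BC·BA·CB·BA·CB·BA·BC·BA·CB·BC·BA
    A ↦ CB
    B ↦ BA
    C ↦ BC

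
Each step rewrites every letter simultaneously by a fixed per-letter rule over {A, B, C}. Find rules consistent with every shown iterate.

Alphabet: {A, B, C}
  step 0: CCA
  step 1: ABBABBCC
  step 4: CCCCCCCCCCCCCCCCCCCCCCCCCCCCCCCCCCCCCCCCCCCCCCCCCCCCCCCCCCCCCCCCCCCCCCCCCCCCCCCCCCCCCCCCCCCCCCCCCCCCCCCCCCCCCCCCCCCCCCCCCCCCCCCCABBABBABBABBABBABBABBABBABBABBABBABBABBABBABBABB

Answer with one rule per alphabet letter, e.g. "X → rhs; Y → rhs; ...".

  step 0 ⇒ step 1: CCA ⇒ ABB·ABB·CC
    A ↦ CC
    C ↦ ABB
    B ↦ CCC  (constrained at step 1)

A->CC, B->CCC, C->ABB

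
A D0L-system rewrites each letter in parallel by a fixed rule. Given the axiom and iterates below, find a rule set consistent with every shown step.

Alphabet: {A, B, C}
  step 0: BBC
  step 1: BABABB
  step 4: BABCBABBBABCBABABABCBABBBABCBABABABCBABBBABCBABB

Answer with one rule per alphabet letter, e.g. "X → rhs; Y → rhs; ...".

A->BC, B->BA, C->BB

  step 0 ⇒ step 1: BBC ⇒ BA·BA·BB
    B ↦ BA
    C ↦ BB
    A ↦ BC  (constrained at step 1)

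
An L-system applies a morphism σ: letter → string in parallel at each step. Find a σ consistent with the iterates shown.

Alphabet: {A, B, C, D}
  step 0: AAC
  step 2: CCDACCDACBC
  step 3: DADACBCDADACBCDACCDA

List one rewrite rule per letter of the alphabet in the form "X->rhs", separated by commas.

  step 2 ⇒ step 3: CCDACCDACBC ⇒ DA·DA·C·BC·DA·DA·C·BC·DA·CC·DA
    A ↦ BC
    B ↦ CC
    C ↦ DA
    D ↦ C

A->BC, B->CC, C->DA, D->C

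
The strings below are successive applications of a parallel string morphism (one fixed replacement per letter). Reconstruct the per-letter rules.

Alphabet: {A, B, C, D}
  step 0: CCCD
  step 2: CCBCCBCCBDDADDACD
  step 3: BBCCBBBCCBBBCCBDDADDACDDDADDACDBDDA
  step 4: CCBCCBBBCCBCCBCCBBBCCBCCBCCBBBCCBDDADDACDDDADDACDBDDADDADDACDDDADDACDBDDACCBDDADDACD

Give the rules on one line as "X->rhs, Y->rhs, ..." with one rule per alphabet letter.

  step 3 ⇒ step 4: BBCCBBBCCBBBCCBDDADDACDDDADDACDBDDA ⇒ CCB·CCB·B·B·CCB·CCB·CCB·B·B·CCB·CCB·CCB·B·B·CCB·DDA·DDA·CD·DDA·DDA·CD·B·DDA·DDA·DDA·CD·DDA·DDA·CD·B·DDA·CCB·DDA·DDA·CD
    A ↦ CD
    B ↦ CCB
    C ↦ B
    D ↦ DDA

A->CD, B->CCB, C->B, D->DDA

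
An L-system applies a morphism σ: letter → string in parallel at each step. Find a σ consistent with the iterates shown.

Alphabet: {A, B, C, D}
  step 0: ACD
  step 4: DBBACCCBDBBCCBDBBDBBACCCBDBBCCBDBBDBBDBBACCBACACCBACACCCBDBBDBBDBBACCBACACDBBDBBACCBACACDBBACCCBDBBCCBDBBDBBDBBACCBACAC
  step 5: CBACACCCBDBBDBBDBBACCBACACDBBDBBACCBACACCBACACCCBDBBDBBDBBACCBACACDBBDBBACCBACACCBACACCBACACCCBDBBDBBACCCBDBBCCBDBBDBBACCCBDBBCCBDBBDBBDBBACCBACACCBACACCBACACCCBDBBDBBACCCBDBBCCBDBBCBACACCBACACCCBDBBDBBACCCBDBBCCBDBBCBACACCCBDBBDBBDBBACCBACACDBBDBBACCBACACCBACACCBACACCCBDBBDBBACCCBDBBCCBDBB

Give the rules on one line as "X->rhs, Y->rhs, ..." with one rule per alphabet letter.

  step 4 ⇒ step 5: DBBACCCBDBBCCBDBBDBBACCCBDBBCCBDBBDBBDBBACCBACACCBACACCCBDBBDBBDBBACCBACACDBBDBBACCBACACDBBACCCBDBBCCBDBBDBBDBBACCBACAC ⇒ CB·AC·AC·CCB·DBB·DBB·DBB·AC·CB·AC·AC·DBB·DBB·AC·CB·AC·AC·CB·AC·AC·CCB·DBB·DBB·DBB·AC·CB·AC·AC·DBB·DBB·AC·CB·AC·AC·CB·AC·AC·CB·AC·AC·CCB·DBB·DBB·AC·CCB·DBB·CCB·DBB·DBB·AC·CCB·DBB·CCB·DBB·DBB·DBB·AC·CB·AC·AC·CB·AC·AC·CB·AC·AC·CCB·DBB·DBB·AC·CCB·DBB·CCB·DBB·CB·AC·AC·CB·AC·AC·CCB·DBB·DBB·AC·CCB·DBB·CCB·DBB·CB·AC·AC·CCB·DBB·DBB·DBB·AC·CB·AC·AC·DBB·DBB·AC·CB·AC·AC·CB·AC·AC·CB·AC·AC·CCB·DBB·DBB·AC·CCB·DBB·CCB·DBB
    A ↦ CCB
    B ↦ AC
    C ↦ DBB
    D ↦ CB

A->CCB, B->AC, C->DBB, D->CB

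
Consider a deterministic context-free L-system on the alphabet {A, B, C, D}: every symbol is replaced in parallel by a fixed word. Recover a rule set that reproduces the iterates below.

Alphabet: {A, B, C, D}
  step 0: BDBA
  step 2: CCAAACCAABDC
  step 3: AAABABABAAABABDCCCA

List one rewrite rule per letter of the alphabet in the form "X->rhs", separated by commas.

A->AB, B->DC, C->A, D->CC

  step 2 ⇒ step 3: CCAAACCAABDC ⇒ A·A·AB·AB·AB·A·A·AB·AB·DC·CC·A
    A ↦ AB
    B ↦ DC
    C ↦ A
    D ↦ CC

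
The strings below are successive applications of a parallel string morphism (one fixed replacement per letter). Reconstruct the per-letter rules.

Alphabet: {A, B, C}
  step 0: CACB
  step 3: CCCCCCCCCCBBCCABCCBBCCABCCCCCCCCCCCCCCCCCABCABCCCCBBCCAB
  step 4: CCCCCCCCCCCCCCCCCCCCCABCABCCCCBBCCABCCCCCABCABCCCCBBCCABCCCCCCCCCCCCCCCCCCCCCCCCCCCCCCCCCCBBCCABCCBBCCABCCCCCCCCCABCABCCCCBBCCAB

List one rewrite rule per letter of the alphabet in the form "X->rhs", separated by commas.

  step 3 ⇒ step 4: CCCCCCCCCCBBCCABCCBBCCABCCCCCCCCCCCCCCCCCABCABCCCCBBCCAB ⇒ CC·CC·CC·CC·CC·CC·CC·CC·CC·CC·CAB·CAB·CC·CC·BBC·CAB·CC·CC·CAB·CAB·CC·CC·BBC·CAB·CC·CC·CC·CC·CC·CC·CC·CC·CC·CC·CC·CC·CC·CC·CC·CC·CC·BBC·CAB·CC·BBC·CAB·CC·CC·CC·CC·CAB·CAB·CC·CC·BBC·CAB
    A ↦ BBC
    B ↦ CAB
    C ↦ CC

A->BBC, B->CAB, C->CC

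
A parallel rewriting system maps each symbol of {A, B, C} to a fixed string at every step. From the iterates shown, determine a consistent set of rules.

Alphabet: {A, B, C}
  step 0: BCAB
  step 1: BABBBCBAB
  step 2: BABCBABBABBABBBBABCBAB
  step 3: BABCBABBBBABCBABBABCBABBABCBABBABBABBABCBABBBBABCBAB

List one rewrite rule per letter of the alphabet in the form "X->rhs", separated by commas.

A->C, B->BAB, C->BB

  step 2 ⇒ step 3: BABCBABBABBABBBBABCBAB ⇒ BAB·C·BAB·BB·BAB·C·BAB·BAB·C·BAB·BAB·C·BAB·BAB·BAB·BAB·C·BAB·BB·BAB·C·BAB
    A ↦ C
    B ↦ BAB
    C ↦ BB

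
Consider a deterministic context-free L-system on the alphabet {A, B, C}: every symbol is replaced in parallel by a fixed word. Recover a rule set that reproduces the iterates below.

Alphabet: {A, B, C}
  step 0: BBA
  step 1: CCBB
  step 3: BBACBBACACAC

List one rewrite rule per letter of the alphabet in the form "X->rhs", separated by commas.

A->BB, B->C, C->AC

  step 0 ⇒ step 1: BBA ⇒ C·C·BB
    A ↦ BB
    B ↦ C
    C ↦ AC  (constrained at step 1)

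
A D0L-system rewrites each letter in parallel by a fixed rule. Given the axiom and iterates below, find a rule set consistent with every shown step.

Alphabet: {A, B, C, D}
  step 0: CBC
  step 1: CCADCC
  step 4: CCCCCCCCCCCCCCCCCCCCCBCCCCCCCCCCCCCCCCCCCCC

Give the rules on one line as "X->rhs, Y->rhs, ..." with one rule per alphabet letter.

A->C, B->AD, C->CC, D->BC

  step 0 ⇒ step 1: CBC ⇒ CC·AD·CC
    B ↦ AD
    C ↦ CC
    A ↦ C  (constrained at step 1)
    D ↦ BC  (constrained at step 1)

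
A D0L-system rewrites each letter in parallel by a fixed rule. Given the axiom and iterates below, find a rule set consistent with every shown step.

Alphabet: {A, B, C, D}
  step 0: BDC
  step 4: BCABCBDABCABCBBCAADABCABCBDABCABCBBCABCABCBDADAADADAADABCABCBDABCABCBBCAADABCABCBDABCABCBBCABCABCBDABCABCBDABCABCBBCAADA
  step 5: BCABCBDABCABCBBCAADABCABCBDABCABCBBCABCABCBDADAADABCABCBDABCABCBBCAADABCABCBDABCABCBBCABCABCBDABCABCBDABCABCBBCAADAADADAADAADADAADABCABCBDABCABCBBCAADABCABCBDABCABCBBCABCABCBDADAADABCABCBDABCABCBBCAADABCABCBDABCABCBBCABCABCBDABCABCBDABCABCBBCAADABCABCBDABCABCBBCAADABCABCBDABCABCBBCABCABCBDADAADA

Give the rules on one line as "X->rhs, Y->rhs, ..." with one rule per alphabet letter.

  step 4 ⇒ step 5: BCABCBDABCABCBBCAADABCABCBDABCABCBBCABCABCBDADAADADAADABCABCBDABCABCBBCAADABCABCBDABCABCBBCABCABCBDABCABCBDABCABCBBCAADA ⇒ BCA·BCB·DA·BCA·BCB·BCA·A·DA·BCA·BCB·DA·BCA·BCB·BCA·BCA·BCB·DA·DA·A·DA·BCA·BCB·DA·BCA·BCB·BCA·A·DA·BCA·BCB·DA·BCA·BCB·BCA·BCA·BCB·DA·BCA·BCB·DA·BCA·BCB·BCA·A·DA·A·DA·DA·A·DA·A·DA·DA·A·DA·BCA·BCB·DA·BCA·BCB·BCA·A·DA·BCA·BCB·DA·BCA·BCB·BCA·BCA·BCB·DA·DA·A·DA·BCA·BCB·DA·BCA·BCB·BCA·A·DA·BCA·BCB·DA·BCA·BCB·BCA·BCA·BCB·DA·BCA·BCB·DA·BCA·BCB·BCA·A·DA·BCA·BCB·DA·BCA·BCB·BCA·A·DA·BCA·BCB·DA·BCA·BCB·BCA·BCA·BCB·DA·DA·A·DA
    A ↦ DA
    B ↦ BCA
    C ↦ BCB
    D ↦ A

A->DA, B->BCA, C->BCB, D->A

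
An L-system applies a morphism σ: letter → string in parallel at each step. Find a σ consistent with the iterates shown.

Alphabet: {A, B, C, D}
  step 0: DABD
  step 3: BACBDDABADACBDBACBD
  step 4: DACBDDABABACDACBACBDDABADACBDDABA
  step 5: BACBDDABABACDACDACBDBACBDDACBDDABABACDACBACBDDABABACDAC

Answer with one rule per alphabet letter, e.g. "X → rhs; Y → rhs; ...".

A->C, B->DA, C->BD, D->BA

  step 4 ⇒ step 5: DACBDDABABACDACBACBDDABADACBDDABA ⇒ BA·C·BD·DA·BA·BA·C·DA·C·DA·C·BD·BA·C·BD·DA·C·BD·DA·BA·BA·C·DA·C·BA·C·BD·DA·BA·BA·C·DA·C
    A ↦ C
    B ↦ DA
    C ↦ BD
    D ↦ BA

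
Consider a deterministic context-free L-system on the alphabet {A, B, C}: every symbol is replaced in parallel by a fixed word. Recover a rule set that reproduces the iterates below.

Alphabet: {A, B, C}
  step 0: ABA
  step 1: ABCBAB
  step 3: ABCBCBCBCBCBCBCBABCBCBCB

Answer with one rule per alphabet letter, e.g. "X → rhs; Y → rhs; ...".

  step 0 ⇒ step 1: ABA ⇒ AB·CB·AB
    A ↦ AB
    B ↦ CB
    C ↦ CB  (constrained at step 1)

A->AB, B->CB, C->CB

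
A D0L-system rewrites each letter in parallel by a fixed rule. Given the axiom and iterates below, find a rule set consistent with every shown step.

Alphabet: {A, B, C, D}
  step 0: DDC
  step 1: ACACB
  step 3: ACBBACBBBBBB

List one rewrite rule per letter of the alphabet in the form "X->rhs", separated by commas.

A->D, B->BB, C->B, D->AC

  step 0 ⇒ step 1: DDC ⇒ AC·AC·B
    C ↦ B
    D ↦ AC
    A ↦ D  (constrained at step 1)
    B ↦ BB  (constrained at step 1)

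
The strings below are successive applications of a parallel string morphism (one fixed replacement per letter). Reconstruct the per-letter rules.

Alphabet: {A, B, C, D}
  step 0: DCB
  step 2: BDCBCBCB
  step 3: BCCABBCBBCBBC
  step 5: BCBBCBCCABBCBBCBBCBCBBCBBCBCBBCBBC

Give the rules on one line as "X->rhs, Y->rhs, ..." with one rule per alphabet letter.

A->DC, B->BC, C->B, D->CA

  step 2 ⇒ step 3: BDCBCBCB ⇒ BC·CA·B·BC·B·BC·B·BC
    B ↦ BC
    C ↦ B
    D ↦ CA
    A ↦ DC  (constrained at step 3)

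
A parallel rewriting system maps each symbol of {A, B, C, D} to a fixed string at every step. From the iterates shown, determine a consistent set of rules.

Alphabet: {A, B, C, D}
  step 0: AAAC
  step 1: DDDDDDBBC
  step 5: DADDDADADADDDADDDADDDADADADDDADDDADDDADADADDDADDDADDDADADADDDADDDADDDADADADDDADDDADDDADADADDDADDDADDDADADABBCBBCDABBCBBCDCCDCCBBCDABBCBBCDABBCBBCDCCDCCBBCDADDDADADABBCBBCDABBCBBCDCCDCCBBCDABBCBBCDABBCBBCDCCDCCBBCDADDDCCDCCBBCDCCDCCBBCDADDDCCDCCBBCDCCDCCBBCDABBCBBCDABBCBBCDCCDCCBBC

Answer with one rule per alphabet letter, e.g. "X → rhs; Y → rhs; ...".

  step 0 ⇒ step 1: AAAC ⇒ DD·DD·DD·BBC
    A ↦ DD
    C ↦ BBC
    B ↦ DCC  (constrained at step 1)
    D ↦ DA  (constrained at step 1)

A->DD, B->DCC, C->BBC, D->DA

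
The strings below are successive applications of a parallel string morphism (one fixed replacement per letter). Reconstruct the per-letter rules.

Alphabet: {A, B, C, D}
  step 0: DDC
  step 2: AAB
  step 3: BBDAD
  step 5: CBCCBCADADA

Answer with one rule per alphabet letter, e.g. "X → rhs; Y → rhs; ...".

  step 2 ⇒ step 3: AAB ⇒ B·B·DAD
    A ↦ B
    B ↦ DAD
    C ↦ A  (constrained at step 0)
    D ↦ C  (constrained at step 0)

A->B, B->DAD, C->A, D->C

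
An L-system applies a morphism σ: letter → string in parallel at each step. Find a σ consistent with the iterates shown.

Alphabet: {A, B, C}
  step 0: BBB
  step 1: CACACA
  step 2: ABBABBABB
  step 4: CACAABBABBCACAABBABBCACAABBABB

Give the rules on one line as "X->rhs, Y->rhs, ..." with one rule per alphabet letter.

A->BB, B->CA, C->A

  step 1 ⇒ step 2: CACACA ⇒ A·BB·A·BB·A·BB
    A ↦ BB
    C ↦ A
  step 0 ⇒ step 1: BBB ⇒ CA·CA·CA
    B ↦ CA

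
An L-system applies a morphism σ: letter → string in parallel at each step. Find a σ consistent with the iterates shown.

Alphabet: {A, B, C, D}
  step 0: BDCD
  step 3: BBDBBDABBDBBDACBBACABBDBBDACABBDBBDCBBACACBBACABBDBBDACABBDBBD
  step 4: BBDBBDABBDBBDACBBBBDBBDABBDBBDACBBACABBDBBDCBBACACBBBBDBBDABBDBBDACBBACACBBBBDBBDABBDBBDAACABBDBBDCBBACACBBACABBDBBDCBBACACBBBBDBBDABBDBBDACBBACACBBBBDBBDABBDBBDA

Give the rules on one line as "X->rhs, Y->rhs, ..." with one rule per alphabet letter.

  step 3 ⇒ step 4: BBDBBDABBDBBDACBBACABBDBBDACABBDBBDCBBACACBBACABBDBBDACABBDBBD ⇒ BBD·BBD·A·BBD·BBD·A·CBB·BBD·BBD·A·BBD·BBD·A·CBB·ACA·BBD·BBD·CBB·ACA·CBB·BBD·BBD·A·BBD·BBD·A·CBB·ACA·CBB·BBD·BBD·A·BBD·BBD·A·ACA·BBD·BBD·CBB·ACA·CBB·ACA·BBD·BBD·CBB·ACA·CBB·BBD·BBD·A·BBD·BBD·A·CBB·ACA·CBB·BBD·BBD·A·BBD·BBD·A
    A ↦ CBB
    B ↦ BBD
    C ↦ ACA
    D ↦ A

A->CBB, B->BBD, C->ACA, D->A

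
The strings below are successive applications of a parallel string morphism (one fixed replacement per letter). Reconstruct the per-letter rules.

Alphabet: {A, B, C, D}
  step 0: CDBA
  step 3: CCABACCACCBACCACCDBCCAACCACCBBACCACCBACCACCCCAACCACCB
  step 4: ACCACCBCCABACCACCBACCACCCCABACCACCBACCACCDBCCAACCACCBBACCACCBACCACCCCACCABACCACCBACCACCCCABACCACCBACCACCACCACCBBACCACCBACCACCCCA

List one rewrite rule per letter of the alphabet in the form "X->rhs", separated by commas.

A->B, B->CCA, C->ACC, D->DB

  step 3 ⇒ step 4: CCABACCACCBACCACCDBCCAACCACCBBACCACCBACCACCCCAACCACCB ⇒ ACC·ACC·B·CCA·B·ACC·ACC·B·ACC·ACC·CCA·B·ACC·ACC·B·ACC·ACC·DB·CCA·ACC·ACC·B·B·ACC·ACC·B·ACC·ACC·CCA·CCA·B·ACC·ACC·B·ACC·ACC·CCA·B·ACC·ACC·B·ACC·ACC·ACC·ACC·B·B·ACC·ACC·B·ACC·ACC·CCA
    A ↦ B
    B ↦ CCA
    C ↦ ACC
    D ↦ DB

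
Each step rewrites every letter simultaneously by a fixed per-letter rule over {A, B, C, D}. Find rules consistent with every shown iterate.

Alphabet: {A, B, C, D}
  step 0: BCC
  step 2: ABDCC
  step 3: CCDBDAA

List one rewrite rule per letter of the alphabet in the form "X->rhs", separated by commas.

  step 2 ⇒ step 3: ABDCC ⇒ C·CD·BD·A·A
    A ↦ C
    B ↦ CD
    C ↦ A
    D ↦ BD

A->C, B->CD, C->A, D->BD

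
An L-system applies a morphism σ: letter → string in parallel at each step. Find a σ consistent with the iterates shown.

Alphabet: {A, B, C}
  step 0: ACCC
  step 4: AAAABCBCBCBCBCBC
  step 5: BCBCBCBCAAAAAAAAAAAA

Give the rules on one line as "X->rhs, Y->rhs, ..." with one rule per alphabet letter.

  step 4 ⇒ step 5: AAAABCBCBCBCBCBC ⇒ BC·BC·BC·BC·A·A·A·A·A·A·A·A·A·A·A·A
    A ↦ BC
    B ↦ A
    C ↦ A

A->BC, B->A, C->A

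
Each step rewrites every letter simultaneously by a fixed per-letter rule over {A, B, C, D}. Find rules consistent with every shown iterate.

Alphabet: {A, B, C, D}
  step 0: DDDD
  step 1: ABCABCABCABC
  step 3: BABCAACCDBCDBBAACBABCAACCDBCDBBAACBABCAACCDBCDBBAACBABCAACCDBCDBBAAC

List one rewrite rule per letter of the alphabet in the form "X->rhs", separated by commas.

A->CDB, B->AAC, C->B, D->ABC

  step 0 ⇒ step 1: DDDD ⇒ ABC·ABC·ABC·ABC
    D ↦ ABC
    A ↦ CDB  (constrained at step 1)
    B ↦ AAC  (constrained at step 1)
    C ↦ B  (constrained at step 1)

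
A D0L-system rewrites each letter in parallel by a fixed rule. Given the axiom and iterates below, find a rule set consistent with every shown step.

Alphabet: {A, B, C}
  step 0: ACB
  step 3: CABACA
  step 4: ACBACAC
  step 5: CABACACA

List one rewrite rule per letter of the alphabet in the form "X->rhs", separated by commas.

A->C, B->BA, C->A

  step 4 ⇒ step 5: ACBACAC ⇒ C·A·BA·C·A·C·A
    A ↦ C
    B ↦ BA
    C ↦ A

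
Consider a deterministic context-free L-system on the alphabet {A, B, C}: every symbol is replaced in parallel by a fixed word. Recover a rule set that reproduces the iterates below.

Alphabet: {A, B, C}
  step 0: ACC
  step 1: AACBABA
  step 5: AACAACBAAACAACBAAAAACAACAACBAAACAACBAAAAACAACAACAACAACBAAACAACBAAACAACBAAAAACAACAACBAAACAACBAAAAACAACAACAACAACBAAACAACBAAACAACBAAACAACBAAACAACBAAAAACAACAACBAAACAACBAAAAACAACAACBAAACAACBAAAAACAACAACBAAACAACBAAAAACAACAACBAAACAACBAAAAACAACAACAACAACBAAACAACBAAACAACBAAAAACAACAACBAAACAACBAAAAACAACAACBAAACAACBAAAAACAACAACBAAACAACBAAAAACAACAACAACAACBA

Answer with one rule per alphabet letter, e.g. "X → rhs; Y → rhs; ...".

  step 0 ⇒ step 1: ACC ⇒ AAC·BA·BA
    A ↦ AAC
    C ↦ BA
    B ↦ AA  (constrained at step 1)

A->AAC, B->AA, C->BA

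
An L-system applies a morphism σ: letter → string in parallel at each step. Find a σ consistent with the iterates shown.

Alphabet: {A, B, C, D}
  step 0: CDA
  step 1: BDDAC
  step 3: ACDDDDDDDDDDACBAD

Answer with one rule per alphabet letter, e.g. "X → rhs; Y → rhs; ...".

A->AC, B->AD, C->B, D->DD

  step 0 ⇒ step 1: CDA ⇒ B·DD·AC
    A ↦ AC
    C ↦ B
    D ↦ DD
    B ↦ AD  (constrained at step 1)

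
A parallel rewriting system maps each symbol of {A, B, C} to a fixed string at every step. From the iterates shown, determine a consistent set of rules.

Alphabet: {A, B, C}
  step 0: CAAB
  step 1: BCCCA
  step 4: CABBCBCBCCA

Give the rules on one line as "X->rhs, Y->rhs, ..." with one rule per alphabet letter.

  step 0 ⇒ step 1: CAAB ⇒ B·C·C·CA
    A ↦ C
    B ↦ CA
    C ↦ B

A->C, B->CA, C->B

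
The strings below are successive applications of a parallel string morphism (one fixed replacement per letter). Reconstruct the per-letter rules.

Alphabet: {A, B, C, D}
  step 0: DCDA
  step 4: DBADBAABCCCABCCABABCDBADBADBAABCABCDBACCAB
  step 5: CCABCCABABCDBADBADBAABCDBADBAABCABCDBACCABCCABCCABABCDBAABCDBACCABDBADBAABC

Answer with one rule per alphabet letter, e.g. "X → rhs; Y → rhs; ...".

  step 4 ⇒ step 5: DBADBAABCCCABCCABABCDBADBADBAABCABCDBACCAB ⇒ C·C·AB·C·C·AB·AB·C·DBA·DBA·DBA·AB·C·DBA·DBA·AB·C·AB·C·DBA·C·C·AB·C·C·AB·C·C·AB·AB·C·DBA·AB·C·DBA·C·C·AB·DBA·DBA·AB·C
    A ↦ AB
    B ↦ C
    C ↦ DBA
    D ↦ C

A->AB, B->C, C->DBA, D->C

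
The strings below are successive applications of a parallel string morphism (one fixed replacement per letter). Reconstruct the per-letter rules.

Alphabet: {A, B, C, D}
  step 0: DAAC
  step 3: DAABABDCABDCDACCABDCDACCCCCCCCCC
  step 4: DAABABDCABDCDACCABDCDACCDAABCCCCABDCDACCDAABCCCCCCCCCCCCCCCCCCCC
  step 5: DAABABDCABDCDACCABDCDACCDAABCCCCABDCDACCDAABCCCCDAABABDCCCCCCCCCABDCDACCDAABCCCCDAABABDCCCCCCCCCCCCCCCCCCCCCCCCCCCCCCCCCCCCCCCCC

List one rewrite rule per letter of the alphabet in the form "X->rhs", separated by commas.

A->AB, B->DC, C->CC, D->DA

  step 4 ⇒ step 5: DAABABDCABDCDACCABDCDACCDAABCCCCABDCDACCDAABCCCCCCCCCCCCCCCCCCCC ⇒ DA·AB·AB·DC·AB·DC·DA·CC·AB·DC·DA·CC·DA·AB·CC·CC·AB·DC·DA·CC·DA·AB·CC·CC·DA·AB·AB·DC·CC·CC·CC·CC·AB·DC·DA·CC·DA·AB·CC·CC·DA·AB·AB·DC·CC·CC·CC·CC·CC·CC·CC·CC·CC·CC·CC·CC·CC·CC·CC·CC·CC·CC·CC·CC
    A ↦ AB
    B ↦ DC
    C ↦ CC
    D ↦ DA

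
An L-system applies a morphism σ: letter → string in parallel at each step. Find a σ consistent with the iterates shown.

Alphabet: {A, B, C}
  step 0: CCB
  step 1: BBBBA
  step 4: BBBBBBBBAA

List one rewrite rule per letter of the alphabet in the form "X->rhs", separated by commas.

A->C, B->A, C->BB

  step 0 ⇒ step 1: CCB ⇒ BB·BB·A
    B ↦ A
    C ↦ BB
    A ↦ C  (constrained at step 1)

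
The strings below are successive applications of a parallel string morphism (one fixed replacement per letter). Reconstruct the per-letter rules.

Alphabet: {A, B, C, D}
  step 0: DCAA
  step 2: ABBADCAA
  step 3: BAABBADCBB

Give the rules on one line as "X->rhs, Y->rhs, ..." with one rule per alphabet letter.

  step 2 ⇒ step 3: ABBADCAA ⇒ B·A·A·B·BA·DC·B·B
    A ↦ B
    B ↦ A
    C ↦ DC
    D ↦ BA

A->B, B->A, C->DC, D->BA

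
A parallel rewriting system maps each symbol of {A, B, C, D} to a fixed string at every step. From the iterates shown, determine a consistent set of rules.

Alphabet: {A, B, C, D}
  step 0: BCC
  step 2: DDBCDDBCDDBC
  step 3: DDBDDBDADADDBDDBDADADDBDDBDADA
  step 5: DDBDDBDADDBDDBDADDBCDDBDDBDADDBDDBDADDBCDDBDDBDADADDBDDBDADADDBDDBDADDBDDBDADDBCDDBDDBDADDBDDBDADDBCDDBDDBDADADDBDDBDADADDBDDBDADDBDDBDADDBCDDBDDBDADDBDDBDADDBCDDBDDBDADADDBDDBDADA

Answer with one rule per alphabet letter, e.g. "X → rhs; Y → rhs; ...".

A->C, B->DA, C->DA, D->DDB

  step 2 ⇒ step 3: DDBCDDBCDDBC ⇒ DDB·DDB·DA·DA·DDB·DDB·DA·DA·DDB·DDB·DA·DA
    B ↦ DA
    C ↦ DA
    D ↦ DDB
    A ↦ C  (constrained at step 3)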